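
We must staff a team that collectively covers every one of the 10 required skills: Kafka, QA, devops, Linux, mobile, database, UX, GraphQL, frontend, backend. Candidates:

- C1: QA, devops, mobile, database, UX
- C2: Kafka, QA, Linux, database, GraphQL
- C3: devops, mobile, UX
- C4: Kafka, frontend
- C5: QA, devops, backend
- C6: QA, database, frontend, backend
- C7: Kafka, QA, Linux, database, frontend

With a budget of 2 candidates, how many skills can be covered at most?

Choosing C1, C2 covers {Kafka, QA, devops, Linux, mobile, database, UX, GraphQL} — 8 skills.
No choice of 2 candidates does better; here frontend, backend are left uncovered.

8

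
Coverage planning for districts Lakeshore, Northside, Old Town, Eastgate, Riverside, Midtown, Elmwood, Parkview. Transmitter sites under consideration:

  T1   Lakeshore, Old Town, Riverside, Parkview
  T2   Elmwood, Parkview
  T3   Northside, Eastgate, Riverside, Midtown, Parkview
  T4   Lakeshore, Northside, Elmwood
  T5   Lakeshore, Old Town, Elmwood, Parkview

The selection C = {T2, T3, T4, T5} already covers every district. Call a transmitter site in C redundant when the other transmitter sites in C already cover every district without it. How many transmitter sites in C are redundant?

2

Drop T2: the rest still cover every district — redundant.
Drop T3: Eastgate, Riverside, Midtown uncovered — not redundant.
Drop T4: the rest still cover every district — redundant.
Drop T5: Old Town uncovered — not redundant.
2 redundant: T2, T4.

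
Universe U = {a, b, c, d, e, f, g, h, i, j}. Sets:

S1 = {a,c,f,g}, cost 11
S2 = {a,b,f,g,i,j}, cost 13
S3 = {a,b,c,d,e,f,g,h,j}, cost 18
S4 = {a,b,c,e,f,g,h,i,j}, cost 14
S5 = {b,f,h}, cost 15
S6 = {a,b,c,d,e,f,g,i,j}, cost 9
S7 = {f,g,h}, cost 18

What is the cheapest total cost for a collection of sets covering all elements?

23

S4, S6 cover every element at cost 14 + 9 = 23.
Any cover uses at least 2 sets; among all covering selections none totals below 23.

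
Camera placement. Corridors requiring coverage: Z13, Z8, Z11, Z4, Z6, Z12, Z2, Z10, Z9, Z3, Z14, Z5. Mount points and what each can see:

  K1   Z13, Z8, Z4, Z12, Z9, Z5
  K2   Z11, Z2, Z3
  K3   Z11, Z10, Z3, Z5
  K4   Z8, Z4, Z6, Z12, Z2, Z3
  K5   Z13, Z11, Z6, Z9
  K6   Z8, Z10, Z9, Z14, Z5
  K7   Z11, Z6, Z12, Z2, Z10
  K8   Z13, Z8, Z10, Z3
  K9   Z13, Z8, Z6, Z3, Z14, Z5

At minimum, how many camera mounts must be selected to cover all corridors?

3

K1, K7, K9 together cover {Z13, Z8, Z11, Z4, Z6, Z12, Z2, Z10, Z9, Z3, Z14, Z5} — every corridor.
No 2 of the 9 camera mounts cover everything (all 36 pairs fall short), so 3 is minimum.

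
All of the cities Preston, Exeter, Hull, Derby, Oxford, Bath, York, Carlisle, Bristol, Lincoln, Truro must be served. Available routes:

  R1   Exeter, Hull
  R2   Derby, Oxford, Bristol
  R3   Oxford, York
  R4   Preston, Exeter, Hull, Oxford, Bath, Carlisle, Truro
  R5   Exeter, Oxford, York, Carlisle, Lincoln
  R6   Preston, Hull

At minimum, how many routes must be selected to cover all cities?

R2, R4, R5 together cover {Preston, Exeter, Hull, Derby, Oxford, Bath, York, Carlisle, Bristol, Lincoln, Truro} — every city.
No 2 of the 6 routes cover everything (all 15 pairs fall short), so 3 is minimum.

3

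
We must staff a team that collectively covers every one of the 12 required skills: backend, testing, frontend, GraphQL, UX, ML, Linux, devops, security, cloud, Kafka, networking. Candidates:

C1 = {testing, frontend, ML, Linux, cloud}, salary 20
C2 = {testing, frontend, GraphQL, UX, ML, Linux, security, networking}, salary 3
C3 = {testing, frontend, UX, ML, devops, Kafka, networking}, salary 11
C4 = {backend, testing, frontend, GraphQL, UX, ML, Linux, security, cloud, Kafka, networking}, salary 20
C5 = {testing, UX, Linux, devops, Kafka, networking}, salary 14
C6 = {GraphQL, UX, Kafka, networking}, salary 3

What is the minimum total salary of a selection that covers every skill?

31

C3, C4 cover every skill at salary 11 + 20 = 31.
Any cover uses at least 2 candidates; among all covering selections none totals below 31.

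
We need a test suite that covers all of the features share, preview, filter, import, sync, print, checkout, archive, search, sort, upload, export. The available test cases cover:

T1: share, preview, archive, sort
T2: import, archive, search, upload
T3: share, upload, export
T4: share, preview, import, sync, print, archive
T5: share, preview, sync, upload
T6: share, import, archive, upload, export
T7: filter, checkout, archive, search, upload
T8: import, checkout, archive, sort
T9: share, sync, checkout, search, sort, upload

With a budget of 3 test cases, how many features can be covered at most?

11

Choosing T1, T4, T7 covers {share, preview, filter, import, sync, print, checkout, archive, search, sort, upload} — 11 features.
No choice of 3 test cases does better; here export is left uncovered.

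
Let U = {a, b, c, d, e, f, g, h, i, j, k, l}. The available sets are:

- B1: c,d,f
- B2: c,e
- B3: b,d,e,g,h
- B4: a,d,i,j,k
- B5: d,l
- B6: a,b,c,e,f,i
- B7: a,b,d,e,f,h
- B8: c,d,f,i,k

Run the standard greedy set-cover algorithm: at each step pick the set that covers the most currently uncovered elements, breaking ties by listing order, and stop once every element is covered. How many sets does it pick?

Pick 1: B6 covers 6 new elements (a, b, c, e, f, i).
Pick 2: B3 covers 3 new elements (d, g, h).
Pick 3: B4 covers 2 new elements (j, k).
Pick 4: B5 covers 1 new elements (l).
Greedy uses 4 sets.

4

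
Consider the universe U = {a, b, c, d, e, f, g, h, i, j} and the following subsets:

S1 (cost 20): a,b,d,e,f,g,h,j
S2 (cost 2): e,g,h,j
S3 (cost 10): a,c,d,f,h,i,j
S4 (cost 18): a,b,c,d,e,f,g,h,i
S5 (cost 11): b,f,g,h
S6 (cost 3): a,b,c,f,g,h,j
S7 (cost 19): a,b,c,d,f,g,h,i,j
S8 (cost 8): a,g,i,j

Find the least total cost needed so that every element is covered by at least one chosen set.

S2, S3, S6 cover every element at cost 2 + 10 + 3 = 15.
Any cover uses at least 2 sets; among all covering selections none totals below 15.

15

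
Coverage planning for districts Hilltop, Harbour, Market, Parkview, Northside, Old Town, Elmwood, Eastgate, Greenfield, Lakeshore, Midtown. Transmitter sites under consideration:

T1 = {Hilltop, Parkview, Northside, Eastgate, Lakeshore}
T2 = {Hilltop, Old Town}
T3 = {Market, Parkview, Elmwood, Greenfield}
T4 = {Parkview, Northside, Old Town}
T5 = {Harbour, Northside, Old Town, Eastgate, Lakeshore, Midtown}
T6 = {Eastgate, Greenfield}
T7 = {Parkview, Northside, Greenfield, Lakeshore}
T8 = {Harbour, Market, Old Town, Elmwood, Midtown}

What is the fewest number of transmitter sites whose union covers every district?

T1, T3, T5 together cover {Hilltop, Harbour, Market, Parkview, Northside, Old Town, Elmwood, Eastgate, Greenfield, Lakeshore, Midtown} — every district.
No 2 of the 8 transmitter sites cover everything (all 28 pairs fall short), so 3 is minimum.

3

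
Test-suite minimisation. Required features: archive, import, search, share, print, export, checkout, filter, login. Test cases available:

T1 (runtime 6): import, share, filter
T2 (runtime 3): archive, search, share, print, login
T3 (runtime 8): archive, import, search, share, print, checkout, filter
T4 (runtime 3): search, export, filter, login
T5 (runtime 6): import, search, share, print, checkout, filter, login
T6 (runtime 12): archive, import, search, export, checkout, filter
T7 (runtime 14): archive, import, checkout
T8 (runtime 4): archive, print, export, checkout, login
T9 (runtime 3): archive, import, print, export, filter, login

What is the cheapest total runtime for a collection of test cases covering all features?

T5, T9 cover every feature at runtime 6 + 3 = 9.
Any cover uses at least 2 test cases; among all covering selections none totals below 9.
Greedy by coverage-per-runtime would pick T9, T2, T8 for 10 — worse than the optimum 9.

9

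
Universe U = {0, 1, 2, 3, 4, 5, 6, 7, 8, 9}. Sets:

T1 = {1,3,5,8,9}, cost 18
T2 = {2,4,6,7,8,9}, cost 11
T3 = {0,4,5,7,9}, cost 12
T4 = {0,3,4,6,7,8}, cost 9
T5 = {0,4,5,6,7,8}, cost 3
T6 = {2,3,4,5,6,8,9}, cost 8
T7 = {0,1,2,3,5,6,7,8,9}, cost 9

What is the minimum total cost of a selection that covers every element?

12

T5, T7 cover every element at cost 3 + 9 = 12.
Any cover uses at least 2 sets; among all covering selections none totals below 12.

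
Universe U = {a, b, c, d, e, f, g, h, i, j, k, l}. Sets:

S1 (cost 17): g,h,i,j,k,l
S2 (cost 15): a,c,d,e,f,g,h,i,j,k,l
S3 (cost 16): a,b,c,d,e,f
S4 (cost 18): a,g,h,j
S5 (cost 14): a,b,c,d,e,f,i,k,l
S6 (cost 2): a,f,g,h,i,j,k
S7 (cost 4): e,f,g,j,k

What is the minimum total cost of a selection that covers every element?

16

S5, S6 cover every element at cost 14 + 2 = 16.
Any cover uses at least 2 sets; among all covering selections none totals below 16.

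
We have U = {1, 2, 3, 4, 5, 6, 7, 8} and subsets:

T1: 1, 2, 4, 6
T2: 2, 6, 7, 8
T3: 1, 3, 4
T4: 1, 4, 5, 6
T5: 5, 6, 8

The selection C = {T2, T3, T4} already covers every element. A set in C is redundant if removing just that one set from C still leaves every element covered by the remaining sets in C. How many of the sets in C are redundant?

0

Drop T2: 2, 7, 8 uncovered — not redundant.
Drop T3: 3 uncovered — not redundant.
Drop T4: 5 uncovered — not redundant.
None of the sets in C is redundant.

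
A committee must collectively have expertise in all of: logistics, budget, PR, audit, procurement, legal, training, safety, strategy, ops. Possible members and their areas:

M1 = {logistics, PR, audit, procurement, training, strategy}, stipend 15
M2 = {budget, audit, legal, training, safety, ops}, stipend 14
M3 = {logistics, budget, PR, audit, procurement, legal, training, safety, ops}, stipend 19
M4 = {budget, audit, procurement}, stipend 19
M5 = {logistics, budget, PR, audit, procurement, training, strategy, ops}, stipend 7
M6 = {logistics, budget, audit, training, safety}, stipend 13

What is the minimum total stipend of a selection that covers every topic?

M2, M5 cover every topic at stipend 14 + 7 = 21.
Any cover uses at least 2 members; among all covering selections none totals below 21.

21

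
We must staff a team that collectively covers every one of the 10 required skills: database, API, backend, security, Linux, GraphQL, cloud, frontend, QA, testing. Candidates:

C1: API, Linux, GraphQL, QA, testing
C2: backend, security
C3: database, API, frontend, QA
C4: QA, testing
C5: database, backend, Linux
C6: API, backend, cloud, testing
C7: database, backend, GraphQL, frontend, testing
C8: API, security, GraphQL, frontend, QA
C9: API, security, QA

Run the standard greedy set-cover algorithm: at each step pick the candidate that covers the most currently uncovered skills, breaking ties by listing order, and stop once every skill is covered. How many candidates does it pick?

4

Pick 1: C1 covers 5 new skills (API, Linux, GraphQL, QA, testing).
Pick 2: C7 covers 3 new skills (database, backend, frontend).
Pick 3: C2 covers 1 new skills (security).
Pick 4: C6 covers 1 new skills (cloud).
Greedy uses 4 candidates. (The true minimum is 3.)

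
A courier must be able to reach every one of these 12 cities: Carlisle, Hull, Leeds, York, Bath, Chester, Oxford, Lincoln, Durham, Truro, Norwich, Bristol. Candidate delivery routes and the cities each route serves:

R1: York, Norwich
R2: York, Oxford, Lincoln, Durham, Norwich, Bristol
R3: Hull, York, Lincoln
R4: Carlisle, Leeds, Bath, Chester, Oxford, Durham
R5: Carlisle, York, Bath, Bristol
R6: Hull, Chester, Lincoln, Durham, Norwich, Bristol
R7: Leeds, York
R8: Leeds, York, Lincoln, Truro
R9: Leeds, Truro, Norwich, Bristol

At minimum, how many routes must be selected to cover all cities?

R3, R4, R9 together cover {Carlisle, Hull, Leeds, York, Bath, Chester, Oxford, Lincoln, Durham, Truro, Norwich, Bristol} — every city.
No 2 of the 9 routes cover everything (all 36 pairs fall short), so 3 is minimum.
Greedy (largest uncovered first) would take R2, R4, R3, R8 — 4 routes — but 3 suffice.

3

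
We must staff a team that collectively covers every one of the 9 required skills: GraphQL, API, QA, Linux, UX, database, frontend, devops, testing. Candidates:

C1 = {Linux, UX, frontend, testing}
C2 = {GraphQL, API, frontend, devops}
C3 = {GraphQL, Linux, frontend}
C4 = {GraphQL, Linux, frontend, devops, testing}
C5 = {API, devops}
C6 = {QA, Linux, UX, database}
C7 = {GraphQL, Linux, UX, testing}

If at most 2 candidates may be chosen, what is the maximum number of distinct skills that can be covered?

Choosing C2, C6 covers {GraphQL, API, QA, Linux, UX, database, frontend, devops} — 8 skills.
No choice of 2 candidates does better; here testing is left uncovered.

8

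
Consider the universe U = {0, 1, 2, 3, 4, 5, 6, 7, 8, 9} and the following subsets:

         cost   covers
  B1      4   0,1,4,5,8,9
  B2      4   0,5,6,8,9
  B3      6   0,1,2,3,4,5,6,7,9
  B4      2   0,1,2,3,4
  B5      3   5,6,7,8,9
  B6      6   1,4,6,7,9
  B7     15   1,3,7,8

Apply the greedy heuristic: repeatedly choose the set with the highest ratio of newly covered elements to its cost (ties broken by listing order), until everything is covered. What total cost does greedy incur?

Pick 1: B4 adds 5 new (0, 1, 2, 3, 4) at cost 2 (ratio 5/2).
Pick 2: B5 adds 5 new (5, 6, 7, 8, 9) at cost 3 (ratio 5/3).
Greedy total cost: 2 + 3 = 5.

5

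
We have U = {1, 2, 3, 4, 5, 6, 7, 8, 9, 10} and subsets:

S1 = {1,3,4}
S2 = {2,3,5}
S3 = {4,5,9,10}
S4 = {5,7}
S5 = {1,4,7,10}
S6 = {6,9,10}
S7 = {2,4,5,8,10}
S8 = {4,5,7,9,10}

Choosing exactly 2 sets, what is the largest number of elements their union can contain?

Choosing S1, S7 covers {1, 2, 3, 4, 5, 8, 10} — 7 elements.
No choice of 2 sets does better; here 6, 7, 9 are left uncovered.

7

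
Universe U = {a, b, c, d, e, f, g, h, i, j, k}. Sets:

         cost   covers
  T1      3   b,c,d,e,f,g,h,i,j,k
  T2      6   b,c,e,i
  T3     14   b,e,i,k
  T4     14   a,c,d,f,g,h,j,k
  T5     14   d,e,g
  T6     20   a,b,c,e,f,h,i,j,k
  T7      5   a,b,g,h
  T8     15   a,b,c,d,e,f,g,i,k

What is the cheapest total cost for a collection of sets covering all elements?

8

T1, T7 cover every element at cost 3 + 5 = 8.
Any cover uses at least 2 sets; among all covering selections none totals below 8.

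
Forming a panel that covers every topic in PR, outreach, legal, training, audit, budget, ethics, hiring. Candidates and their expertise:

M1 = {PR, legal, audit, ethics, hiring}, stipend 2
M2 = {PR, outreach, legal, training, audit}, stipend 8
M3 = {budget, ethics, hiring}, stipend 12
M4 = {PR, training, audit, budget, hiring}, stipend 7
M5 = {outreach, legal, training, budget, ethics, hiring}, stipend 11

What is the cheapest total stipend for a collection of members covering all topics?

13

M1, M5 cover every topic at stipend 2 + 11 = 13.
Any cover uses at least 2 members; among all covering selections none totals below 13.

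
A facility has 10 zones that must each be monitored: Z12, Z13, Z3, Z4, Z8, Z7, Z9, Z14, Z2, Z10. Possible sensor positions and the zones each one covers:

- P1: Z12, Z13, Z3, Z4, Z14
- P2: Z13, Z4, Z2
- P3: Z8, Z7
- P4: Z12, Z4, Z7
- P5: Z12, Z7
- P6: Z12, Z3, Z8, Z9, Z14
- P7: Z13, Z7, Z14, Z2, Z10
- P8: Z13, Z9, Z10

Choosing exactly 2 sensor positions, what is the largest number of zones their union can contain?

9

Choosing P6, P7 covers {Z12, Z13, Z3, Z8, Z7, Z9, Z14, Z2, Z10} — 9 zones.
No choice of 2 sensor positions does better; here Z4 is left uncovered.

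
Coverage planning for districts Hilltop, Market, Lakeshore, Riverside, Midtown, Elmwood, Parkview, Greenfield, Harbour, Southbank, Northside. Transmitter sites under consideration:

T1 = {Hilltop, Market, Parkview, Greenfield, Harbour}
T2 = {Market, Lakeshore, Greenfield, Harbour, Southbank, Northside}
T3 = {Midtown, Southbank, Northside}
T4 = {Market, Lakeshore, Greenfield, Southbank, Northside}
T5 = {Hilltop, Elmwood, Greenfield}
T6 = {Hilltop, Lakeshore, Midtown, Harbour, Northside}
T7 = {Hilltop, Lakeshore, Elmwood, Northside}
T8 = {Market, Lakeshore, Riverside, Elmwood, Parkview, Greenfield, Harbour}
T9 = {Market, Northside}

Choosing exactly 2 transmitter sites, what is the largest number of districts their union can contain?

10

Choosing T3, T8 covers {Market, Lakeshore, Riverside, Midtown, Elmwood, Parkview, Greenfield, Harbour, Southbank, Northside} — 10 districts.
No choice of 2 transmitter sites does better; here Hilltop is left uncovered.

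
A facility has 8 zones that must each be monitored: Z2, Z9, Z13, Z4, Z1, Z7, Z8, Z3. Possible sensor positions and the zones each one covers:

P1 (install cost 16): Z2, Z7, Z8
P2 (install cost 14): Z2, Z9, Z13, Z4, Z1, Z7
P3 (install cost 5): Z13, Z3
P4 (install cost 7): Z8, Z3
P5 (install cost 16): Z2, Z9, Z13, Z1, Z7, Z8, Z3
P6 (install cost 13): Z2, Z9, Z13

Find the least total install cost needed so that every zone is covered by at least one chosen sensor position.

P2, P4 cover every zone at install cost 14 + 7 = 21.
Any cover uses at least 2 sensor positions; among all covering selections none totals below 21.

21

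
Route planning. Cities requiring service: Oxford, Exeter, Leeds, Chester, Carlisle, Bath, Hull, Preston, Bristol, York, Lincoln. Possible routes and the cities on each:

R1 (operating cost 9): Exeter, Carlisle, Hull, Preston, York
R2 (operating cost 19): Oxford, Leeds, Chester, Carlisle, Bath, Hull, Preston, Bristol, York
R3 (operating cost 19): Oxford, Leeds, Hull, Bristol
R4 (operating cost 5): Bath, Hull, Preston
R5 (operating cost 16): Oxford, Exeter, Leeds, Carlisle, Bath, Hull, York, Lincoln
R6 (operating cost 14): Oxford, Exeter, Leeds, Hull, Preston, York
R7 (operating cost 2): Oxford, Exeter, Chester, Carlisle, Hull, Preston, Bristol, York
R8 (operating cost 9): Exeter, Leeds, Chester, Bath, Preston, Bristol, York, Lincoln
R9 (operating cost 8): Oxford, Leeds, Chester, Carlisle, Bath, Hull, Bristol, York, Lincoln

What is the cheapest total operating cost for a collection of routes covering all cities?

R7, R9 cover every city at operating cost 2 + 8 = 10.
Any cover uses at least 2 routes; among all covering selections none totals below 10.

10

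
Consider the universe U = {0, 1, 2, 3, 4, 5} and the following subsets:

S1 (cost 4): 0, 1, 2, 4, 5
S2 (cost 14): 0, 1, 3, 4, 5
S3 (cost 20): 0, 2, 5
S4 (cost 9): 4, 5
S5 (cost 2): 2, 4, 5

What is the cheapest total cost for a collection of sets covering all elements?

16

S2, S5 cover every element at cost 14 + 2 = 16.
Any cover uses at least 2 sets; among all covering selections none totals below 16.
Greedy by coverage-per-cost would pick S5, S1, S2 for 20 — worse than the optimum 16.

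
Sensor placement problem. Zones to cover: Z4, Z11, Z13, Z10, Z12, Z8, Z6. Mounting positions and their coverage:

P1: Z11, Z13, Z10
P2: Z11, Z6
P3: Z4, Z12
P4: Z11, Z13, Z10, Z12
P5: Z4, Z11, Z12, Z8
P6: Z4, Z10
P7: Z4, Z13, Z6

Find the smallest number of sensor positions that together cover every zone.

P1, P2, P5 together cover {Z4, Z11, Z13, Z10, Z12, Z8, Z6} — every zone.
No 2 of the 7 sensor positions cover everything (all 21 pairs fall short), so 3 is minimum.

3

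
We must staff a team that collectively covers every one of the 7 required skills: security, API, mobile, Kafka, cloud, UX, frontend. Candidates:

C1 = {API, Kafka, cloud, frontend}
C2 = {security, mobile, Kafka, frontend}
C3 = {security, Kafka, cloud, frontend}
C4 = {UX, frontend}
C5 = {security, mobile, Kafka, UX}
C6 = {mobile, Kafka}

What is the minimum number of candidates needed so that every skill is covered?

C1, C5 together cover {security, API, mobile, Kafka, cloud, UX, frontend} — every skill.
No single candidate contains all 7 skills, so 2 is optimal.

2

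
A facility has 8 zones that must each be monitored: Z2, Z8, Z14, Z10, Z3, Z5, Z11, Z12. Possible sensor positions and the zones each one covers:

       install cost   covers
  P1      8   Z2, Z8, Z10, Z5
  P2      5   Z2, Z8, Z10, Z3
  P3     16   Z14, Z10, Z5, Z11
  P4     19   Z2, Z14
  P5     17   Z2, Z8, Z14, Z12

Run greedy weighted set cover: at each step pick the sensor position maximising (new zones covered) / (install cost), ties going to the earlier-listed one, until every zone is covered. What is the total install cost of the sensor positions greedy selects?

Pick 1: P2 adds 4 new (Z2, Z8, Z10, Z3) at install cost 5 (ratio 4/5).
Pick 2: P3 adds 3 new (Z14, Z5, Z11) at install cost 16 (ratio 3/16).
Pick 3: P5 adds 1 new (Z12) at install cost 17 (ratio 1/17).
Greedy total install cost: 5 + 16 + 17 = 38.

38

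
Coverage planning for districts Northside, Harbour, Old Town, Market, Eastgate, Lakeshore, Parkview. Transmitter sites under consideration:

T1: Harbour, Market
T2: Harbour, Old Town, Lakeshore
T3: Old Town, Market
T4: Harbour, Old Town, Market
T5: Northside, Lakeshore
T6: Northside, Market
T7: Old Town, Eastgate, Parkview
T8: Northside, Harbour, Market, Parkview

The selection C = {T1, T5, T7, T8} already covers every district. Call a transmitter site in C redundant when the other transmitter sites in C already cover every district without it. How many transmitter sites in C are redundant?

2

Drop T1: the rest still cover every district — redundant.
Drop T5: Lakeshore uncovered — not redundant.
Drop T7: Old Town, Eastgate uncovered — not redundant.
Drop T8: the rest still cover every district — redundant.
2 redundant: T1, T8.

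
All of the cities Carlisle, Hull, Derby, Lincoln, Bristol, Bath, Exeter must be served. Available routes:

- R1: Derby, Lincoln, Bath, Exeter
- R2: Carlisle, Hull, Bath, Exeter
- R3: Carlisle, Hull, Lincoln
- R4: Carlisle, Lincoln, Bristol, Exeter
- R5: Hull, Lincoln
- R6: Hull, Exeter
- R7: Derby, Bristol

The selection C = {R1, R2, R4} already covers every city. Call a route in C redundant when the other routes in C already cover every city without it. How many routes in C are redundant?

0

Drop R1: Derby uncovered — not redundant.
Drop R2: Hull uncovered — not redundant.
Drop R4: Bristol uncovered — not redundant.
None of the routes in C is redundant.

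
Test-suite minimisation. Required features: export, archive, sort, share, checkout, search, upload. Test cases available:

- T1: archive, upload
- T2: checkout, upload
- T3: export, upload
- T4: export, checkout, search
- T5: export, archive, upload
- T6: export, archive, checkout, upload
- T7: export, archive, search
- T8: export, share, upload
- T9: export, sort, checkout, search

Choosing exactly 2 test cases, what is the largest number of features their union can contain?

Choosing T1, T9 covers {export, archive, sort, checkout, search, upload} — 6 features.
No choice of 2 test cases does better; here share is left uncovered.

6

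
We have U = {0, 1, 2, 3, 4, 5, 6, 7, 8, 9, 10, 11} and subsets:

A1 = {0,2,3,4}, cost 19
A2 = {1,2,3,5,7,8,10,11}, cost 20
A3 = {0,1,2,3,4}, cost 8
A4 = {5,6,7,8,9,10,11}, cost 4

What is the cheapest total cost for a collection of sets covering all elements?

12

A3, A4 cover every element at cost 8 + 4 = 12.
Any cover uses at least 2 sets; among all covering selections none totals below 12.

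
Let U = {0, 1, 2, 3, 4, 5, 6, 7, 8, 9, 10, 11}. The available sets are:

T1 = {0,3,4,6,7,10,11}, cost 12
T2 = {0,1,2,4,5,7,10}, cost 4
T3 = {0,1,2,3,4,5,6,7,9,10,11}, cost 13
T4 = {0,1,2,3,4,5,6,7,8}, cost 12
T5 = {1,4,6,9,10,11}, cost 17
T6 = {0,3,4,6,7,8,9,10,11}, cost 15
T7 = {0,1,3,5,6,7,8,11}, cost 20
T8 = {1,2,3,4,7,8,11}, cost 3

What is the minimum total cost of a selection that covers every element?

16

T3, T8 cover every element at cost 13 + 3 = 16.
Any cover uses at least 2 sets; among all covering selections none totals below 16.
Greedy by coverage-per-cost would pick T8, T2, T3 for 20 — worse than the optimum 16.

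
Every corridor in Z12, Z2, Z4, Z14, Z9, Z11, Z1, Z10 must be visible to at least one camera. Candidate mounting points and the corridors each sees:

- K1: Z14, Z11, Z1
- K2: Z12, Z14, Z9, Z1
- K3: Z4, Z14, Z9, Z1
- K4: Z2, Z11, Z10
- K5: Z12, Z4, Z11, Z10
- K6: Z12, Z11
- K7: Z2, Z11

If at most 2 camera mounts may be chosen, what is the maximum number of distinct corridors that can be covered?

7

Choosing K2, K4 covers {Z12, Z2, Z14, Z9, Z11, Z1, Z10} — 7 corridors.
No choice of 2 camera mounts does better; here Z4 is left uncovered.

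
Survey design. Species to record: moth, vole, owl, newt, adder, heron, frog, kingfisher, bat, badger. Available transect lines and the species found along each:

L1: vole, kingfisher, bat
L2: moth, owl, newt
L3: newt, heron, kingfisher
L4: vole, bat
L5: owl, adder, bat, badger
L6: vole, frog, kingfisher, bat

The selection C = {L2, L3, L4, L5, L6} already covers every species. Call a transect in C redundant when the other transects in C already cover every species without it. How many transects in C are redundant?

Drop L2: moth uncovered — not redundant.
Drop L3: heron uncovered — not redundant.
Drop L4: the rest still cover every species — redundant.
Drop L5: adder, badger uncovered — not redundant.
Drop L6: frog uncovered — not redundant.
1 redundant: L4.

1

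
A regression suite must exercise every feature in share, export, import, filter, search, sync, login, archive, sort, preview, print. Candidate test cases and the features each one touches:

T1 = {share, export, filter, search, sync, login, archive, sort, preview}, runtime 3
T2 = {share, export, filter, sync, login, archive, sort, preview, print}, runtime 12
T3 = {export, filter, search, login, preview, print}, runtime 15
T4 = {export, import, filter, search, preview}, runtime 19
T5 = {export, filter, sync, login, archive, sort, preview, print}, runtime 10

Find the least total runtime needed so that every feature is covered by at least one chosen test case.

T2, T4 cover every feature at runtime 12 + 19 = 31.
Any cover uses at least 2 test cases; among all covering selections none totals below 31.

31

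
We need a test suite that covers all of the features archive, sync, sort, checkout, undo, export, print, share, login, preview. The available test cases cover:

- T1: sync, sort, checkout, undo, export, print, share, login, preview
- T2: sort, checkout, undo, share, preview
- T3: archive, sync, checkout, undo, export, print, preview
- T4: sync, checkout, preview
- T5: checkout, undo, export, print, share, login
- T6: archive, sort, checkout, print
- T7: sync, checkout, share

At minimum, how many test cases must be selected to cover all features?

T1, T3 together cover {archive, sync, sort, checkout, undo, export, print, share, login, preview} — every feature.
No single test case contains all 10 features, so 2 is optimal.

2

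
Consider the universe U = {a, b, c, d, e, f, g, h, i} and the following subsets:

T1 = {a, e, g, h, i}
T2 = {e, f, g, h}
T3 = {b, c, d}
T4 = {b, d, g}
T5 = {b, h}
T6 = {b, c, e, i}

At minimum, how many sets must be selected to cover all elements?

3

T1, T2, T3 together cover {a, b, c, d, e, f, g, h, i} — every element.
No 2 of the 6 sets cover everything (all 15 pairs fall short), so 3 is minimum.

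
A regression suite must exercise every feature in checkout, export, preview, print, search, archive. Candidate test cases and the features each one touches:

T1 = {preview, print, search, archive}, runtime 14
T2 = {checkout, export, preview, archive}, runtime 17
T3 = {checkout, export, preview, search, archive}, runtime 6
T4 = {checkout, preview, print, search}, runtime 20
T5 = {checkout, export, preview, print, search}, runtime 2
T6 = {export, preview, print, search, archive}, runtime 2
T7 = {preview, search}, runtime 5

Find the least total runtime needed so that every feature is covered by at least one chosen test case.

4

T5, T6 cover every feature at runtime 2 + 2 = 4.
Any cover uses at least 2 test cases; among all covering selections none totals below 4.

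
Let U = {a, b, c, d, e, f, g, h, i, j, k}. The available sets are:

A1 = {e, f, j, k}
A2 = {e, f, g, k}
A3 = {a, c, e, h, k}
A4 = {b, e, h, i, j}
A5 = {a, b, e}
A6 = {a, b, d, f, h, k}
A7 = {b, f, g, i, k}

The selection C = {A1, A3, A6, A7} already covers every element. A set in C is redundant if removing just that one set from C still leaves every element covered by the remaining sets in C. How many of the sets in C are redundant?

Drop A1: j uncovered — not redundant.
Drop A3: c uncovered — not redundant.
Drop A6: d uncovered — not redundant.
Drop A7: g, i uncovered — not redundant.
None of the sets in C is redundant.

0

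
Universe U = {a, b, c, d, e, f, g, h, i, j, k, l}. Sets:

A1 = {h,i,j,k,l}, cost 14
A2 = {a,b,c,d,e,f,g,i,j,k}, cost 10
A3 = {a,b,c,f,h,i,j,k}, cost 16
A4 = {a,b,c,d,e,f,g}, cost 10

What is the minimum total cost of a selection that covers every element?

A1, A2 cover every element at cost 14 + 10 = 24.
Any cover uses at least 2 sets; among all covering selections none totals below 24.

24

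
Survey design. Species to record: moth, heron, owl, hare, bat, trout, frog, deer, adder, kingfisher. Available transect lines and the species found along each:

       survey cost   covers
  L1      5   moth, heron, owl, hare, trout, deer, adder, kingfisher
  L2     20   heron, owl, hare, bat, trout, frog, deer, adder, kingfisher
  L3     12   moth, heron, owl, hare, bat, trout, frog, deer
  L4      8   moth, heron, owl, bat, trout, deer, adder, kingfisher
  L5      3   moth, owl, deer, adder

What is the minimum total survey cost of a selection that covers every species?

L1, L3 cover every species at survey cost 5 + 12 = 17.
Any cover uses at least 2 transects; among all covering selections none totals below 17.

17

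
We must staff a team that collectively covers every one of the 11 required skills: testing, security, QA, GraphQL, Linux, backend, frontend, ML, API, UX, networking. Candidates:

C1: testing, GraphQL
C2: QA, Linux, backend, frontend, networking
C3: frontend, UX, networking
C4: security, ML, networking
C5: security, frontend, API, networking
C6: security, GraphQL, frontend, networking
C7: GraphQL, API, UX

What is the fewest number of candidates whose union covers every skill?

C1, C2, C4, C7 together cover {testing, security, QA, GraphQL, Linux, backend, frontend, ML, API, UX, networking} — every skill.
No 3 of the 7 candidates cover everything (all 35 triples fall short), so 4 is minimum.

4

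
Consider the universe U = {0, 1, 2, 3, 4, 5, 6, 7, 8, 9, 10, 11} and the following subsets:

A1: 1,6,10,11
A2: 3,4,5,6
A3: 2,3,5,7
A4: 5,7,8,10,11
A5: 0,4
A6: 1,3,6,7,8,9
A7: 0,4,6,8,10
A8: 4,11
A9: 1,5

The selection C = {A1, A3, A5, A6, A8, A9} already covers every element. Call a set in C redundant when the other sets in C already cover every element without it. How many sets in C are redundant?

Drop A1: 10 uncovered — not redundant.
Drop A3: 2 uncovered — not redundant.
Drop A5: 0 uncovered — not redundant.
Drop A6: 8, 9 uncovered — not redundant.
Drop A8: the rest still cover every element — redundant.
Drop A9: the rest still cover every element — redundant.
2 redundant: A8, A9.

2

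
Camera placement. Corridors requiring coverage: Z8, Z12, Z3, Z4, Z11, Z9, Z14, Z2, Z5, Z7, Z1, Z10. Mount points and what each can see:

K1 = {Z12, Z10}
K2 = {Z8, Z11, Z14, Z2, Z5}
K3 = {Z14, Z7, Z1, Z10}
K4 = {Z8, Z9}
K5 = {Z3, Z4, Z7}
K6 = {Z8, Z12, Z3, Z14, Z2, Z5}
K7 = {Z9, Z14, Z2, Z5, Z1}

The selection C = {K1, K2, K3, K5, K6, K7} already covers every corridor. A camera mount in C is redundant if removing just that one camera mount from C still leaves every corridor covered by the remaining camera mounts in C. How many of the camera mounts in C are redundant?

3

Drop K1: the rest still cover every corridor — redundant.
Drop K2: Z11 uncovered — not redundant.
Drop K3: the rest still cover every corridor — redundant.
Drop K5: Z4 uncovered — not redundant.
Drop K6: the rest still cover every corridor — redundant.
Drop K7: Z9 uncovered — not redundant.
3 redundant: K1, K3, K6.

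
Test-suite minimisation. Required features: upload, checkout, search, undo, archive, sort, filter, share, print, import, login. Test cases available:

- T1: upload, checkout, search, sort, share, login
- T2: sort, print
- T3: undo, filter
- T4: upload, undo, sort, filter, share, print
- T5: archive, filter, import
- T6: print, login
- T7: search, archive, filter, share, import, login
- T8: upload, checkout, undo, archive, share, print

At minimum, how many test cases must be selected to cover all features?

T1, T4, T5 together cover {upload, checkout, search, undo, archive, sort, filter, share, print, import, login} — every feature.
No 2 of the 8 test cases cover everything (all 28 pairs fall short), so 3 is minimum.

3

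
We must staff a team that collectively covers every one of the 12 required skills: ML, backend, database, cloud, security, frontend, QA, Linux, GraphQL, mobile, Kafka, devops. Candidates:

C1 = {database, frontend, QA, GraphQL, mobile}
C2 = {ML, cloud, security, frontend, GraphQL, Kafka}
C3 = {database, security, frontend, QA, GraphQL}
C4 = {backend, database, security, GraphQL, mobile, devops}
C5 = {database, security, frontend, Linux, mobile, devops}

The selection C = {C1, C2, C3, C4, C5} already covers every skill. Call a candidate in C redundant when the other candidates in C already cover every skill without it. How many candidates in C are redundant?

Drop C1: the rest still cover every skill — redundant.
Drop C2: ML, cloud, Kafka uncovered — not redundant.
Drop C3: the rest still cover every skill — redundant.
Drop C4: backend uncovered — not redundant.
Drop C5: Linux uncovered — not redundant.
2 redundant: C1, C3.

2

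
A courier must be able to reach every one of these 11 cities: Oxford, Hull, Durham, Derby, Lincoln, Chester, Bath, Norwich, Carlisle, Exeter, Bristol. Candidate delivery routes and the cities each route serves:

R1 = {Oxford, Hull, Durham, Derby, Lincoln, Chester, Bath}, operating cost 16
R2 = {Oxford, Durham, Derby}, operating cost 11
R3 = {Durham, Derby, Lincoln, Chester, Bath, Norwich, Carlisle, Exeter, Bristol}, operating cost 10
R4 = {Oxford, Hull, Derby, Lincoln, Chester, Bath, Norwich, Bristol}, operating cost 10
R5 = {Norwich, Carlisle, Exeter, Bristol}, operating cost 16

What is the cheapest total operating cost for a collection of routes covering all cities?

R3, R4 cover every city at operating cost 10 + 10 = 20.
Any cover uses at least 2 routes; among all covering selections none totals below 20.

20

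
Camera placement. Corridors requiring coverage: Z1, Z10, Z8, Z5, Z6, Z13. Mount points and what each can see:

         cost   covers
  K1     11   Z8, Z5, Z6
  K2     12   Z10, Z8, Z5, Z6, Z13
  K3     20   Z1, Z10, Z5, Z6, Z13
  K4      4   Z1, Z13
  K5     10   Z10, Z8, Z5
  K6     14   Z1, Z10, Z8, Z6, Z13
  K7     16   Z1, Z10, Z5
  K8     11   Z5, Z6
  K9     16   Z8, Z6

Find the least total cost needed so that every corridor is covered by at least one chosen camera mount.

K2, K4 cover every corridor at cost 12 + 4 = 16.
Any cover uses at least 2 camera mounts; among all covering selections none totals below 16.

16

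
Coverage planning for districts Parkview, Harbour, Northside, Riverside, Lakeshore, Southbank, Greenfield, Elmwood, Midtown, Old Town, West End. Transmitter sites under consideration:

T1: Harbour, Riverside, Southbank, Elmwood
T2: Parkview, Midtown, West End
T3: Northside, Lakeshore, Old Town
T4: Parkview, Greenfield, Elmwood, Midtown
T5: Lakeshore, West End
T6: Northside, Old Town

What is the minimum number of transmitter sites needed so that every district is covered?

T1, T2, T3, T4 together cover {Parkview, Harbour, Northside, Riverside, Lakeshore, Southbank, Greenfield, Elmwood, Midtown, Old Town, West End} — every district.
No 3 of the 6 transmitter sites cover everything (all 20 triples fall short), so 4 is minimum.

4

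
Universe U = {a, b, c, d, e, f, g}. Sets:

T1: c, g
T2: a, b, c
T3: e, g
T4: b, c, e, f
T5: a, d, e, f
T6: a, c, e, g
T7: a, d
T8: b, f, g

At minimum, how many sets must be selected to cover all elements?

T1, T2, T5 together cover {a, b, c, d, e, f, g} — every element.
No 2 of the 8 sets cover everything (all 28 pairs fall short), so 3 is minimum.

3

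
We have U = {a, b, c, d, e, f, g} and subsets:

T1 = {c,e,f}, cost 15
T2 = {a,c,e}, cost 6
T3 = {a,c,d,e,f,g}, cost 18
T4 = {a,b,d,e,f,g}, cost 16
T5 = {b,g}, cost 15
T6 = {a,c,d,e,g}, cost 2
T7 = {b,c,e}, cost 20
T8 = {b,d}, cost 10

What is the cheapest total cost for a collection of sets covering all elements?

18

T4, T6 cover every element at cost 16 + 2 = 18.
Any cover uses at least 2 sets; among all covering selections none totals below 18.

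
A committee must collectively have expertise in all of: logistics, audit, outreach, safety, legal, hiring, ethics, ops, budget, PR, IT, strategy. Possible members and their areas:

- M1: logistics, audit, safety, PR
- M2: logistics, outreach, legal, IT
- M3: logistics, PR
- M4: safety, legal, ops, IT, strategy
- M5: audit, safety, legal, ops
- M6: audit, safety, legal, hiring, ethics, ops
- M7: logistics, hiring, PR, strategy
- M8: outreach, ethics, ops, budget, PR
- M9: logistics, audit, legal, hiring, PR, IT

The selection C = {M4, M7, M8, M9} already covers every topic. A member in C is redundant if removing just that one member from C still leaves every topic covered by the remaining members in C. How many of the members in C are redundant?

Drop M4: safety uncovered — not redundant.
Drop M7: the rest still cover every topic — redundant.
Drop M8: outreach, ethics, budget uncovered — not redundant.
Drop M9: audit uncovered — not redundant.
1 redundant: M7.

1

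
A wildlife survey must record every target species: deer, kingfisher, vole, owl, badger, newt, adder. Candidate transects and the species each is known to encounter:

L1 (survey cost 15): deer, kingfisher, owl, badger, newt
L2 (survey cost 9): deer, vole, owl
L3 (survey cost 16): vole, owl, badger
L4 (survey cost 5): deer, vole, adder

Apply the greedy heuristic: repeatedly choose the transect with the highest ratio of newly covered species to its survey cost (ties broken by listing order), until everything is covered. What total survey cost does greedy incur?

Pick 1: L4 adds 3 new (deer, vole, adder) at survey cost 5 (ratio 3/5).
Pick 2: L1 adds 4 new (kingfisher, owl, badger, newt) at survey cost 15 (ratio 4/15).
Greedy total survey cost: 5 + 15 = 20.

20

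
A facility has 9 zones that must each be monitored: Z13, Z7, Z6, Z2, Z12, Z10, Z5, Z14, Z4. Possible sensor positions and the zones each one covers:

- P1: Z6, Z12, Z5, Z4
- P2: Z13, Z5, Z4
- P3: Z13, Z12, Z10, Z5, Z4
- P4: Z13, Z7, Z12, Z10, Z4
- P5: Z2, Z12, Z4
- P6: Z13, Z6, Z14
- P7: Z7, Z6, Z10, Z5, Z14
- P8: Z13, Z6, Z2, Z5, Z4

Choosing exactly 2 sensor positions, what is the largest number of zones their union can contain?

Choosing P3, P7 covers {Z13, Z7, Z6, Z12, Z10, Z5, Z14, Z4} — 8 zones.
No choice of 2 sensor positions does better; here Z2 is left uncovered.

8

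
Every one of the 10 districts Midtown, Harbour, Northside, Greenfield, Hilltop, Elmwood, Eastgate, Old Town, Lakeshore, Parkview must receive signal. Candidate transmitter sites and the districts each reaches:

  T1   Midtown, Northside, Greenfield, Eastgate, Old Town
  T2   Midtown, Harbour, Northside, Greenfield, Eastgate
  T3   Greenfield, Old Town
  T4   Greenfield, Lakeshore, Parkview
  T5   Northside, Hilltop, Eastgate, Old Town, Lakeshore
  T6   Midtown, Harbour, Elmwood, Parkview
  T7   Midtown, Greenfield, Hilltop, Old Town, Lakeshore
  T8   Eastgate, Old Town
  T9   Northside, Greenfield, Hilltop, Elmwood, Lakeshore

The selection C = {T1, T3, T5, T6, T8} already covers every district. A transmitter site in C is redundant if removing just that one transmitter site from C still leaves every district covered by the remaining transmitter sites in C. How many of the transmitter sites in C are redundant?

Drop T1: the rest still cover every district — redundant.
Drop T3: the rest still cover every district — redundant.
Drop T5: Hilltop, Lakeshore uncovered — not redundant.
Drop T6: Harbour, Elmwood, Parkview uncovered — not redundant.
Drop T8: the rest still cover every district — redundant.
3 redundant: T1, T3, T8.

3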